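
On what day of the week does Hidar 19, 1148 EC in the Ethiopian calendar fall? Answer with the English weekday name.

Equivalently 23 November 1155 Gregorian, JDN 2143241.
JDN 2143241 mod 7 = 2, and JDN 0 was a Monday, so this is a Wednesday.

Wednesday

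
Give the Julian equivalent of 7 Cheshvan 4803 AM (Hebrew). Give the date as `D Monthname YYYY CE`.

24 October 1042 CE

Julian Day Number of the source date = 2101945.
Converting JDN 2101945 to the Julian calendar gives 24 October 1042 CE.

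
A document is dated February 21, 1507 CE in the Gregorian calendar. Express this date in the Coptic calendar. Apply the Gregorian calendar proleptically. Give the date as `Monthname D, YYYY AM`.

Meshir 17, 1223 AM

Julian Day Number of the source date = 2271531.
Converting JDN 2271531 to the Coptic calendar gives 17 Meshir 1223 AM.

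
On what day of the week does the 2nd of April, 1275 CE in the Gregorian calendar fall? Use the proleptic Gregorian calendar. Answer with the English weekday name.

Tuesday

JDN 2186836 mod 7 = 1, and JDN 0 was a Monday, so this is a Tuesday.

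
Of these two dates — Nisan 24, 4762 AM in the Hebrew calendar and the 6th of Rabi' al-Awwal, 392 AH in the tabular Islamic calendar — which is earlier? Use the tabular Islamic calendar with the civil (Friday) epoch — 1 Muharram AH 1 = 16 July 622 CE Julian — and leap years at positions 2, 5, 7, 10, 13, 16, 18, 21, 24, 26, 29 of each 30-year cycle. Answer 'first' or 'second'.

second

The two dates have Julian Day Numbers 2087137 and 2087061 respectively.
Since 2087061 < 2087137, the second date comes first.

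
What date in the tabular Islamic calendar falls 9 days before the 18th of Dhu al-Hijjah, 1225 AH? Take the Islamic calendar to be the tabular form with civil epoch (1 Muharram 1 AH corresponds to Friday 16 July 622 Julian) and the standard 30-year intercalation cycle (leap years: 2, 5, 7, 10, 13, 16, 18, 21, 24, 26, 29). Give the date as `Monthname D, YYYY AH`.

Dhu al-Hijjah 9, 1225 AH

Counting 9 days back from JDN 2382527 reaches JDN 2382518, which is Dhu al-Hijjah 9, 1225 AH.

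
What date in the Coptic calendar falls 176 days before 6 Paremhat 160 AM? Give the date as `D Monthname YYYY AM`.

The starting date is JDN 1883290; 1883290 − 176 = 1883114.
JDN 1883114 corresponds to 10 Thout 160 AM.

10 Thout 160 AM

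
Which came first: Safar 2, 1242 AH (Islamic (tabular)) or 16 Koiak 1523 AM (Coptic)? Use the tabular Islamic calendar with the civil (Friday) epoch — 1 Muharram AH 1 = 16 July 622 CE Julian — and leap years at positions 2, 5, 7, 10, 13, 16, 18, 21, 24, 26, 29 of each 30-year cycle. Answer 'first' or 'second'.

second

The two dates have Julian Day Numbers 2388240 and 2381045 respectively.
Since 2381045 < 2388240, the second date comes first.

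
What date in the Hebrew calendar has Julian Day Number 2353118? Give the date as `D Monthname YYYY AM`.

JDN 2353118 is 8 July 1730 in the Gregorian calendar.
In the Hebrew calendar that day is 23 Tammuz 5490 AM.

23 Tammuz 5490 AM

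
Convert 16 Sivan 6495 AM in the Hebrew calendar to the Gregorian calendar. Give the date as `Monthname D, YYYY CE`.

May 30, 2735 CE

Both dates share Julian Day Number 2720147; in the Gregorian calendar that is 30 May 2735 CE.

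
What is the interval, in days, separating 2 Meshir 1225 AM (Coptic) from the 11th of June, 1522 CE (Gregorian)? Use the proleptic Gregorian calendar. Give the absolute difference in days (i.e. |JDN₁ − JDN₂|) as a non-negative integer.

JDN of the first date = 2272247.
JDN of the second date = 2277120.
|2277120 − 2272247| = 4873.

4873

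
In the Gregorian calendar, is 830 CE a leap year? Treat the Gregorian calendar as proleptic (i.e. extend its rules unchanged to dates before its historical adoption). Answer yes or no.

830 is not divisible by 4, so it is a common year.

no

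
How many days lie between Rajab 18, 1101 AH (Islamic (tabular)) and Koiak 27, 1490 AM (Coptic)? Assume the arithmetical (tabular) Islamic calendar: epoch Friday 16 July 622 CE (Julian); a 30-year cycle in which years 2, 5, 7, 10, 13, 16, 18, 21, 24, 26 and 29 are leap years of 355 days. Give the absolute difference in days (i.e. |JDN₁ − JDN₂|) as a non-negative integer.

30566

First date → JDN 2338437; second date → JDN 2369003.
The interval is |2338437 − 2369003| = 30566 days.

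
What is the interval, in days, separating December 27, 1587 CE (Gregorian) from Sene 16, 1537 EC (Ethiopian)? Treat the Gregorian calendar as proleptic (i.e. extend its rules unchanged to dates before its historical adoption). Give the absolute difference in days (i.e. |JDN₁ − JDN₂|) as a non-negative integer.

JDN of the first date = 2301060.
JDN of the second date = 2285530.
|2285530 − 2301060| = 15530.

15530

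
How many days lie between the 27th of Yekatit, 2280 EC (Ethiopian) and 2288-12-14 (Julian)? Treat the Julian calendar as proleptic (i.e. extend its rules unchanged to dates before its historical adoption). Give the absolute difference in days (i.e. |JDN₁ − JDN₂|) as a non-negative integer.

First date → JDN 2556802; second date → JDN 2557098.
The interval is |2556802 − 2557098| = 296 days.

296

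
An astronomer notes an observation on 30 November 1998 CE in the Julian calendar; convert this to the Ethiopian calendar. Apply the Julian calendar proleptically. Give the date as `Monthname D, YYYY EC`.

Tahsas 4, 1991 EC

Both dates share Julian Day Number 2451161; in the Ethiopian calendar that is 4 Tahsas 1991 EC.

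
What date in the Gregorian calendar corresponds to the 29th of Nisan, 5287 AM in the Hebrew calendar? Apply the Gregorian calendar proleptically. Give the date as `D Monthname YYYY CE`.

10 April 1527 CE

Julian Day Number of the source date = 2278884.
Converting JDN 2278884 to the Gregorian calendar gives 10 April 1527 CE.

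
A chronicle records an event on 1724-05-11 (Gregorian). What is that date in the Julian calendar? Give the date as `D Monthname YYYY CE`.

30 April 1724 CE

At this point the Julian calendar is 11 days behind the Gregorian.
11 May 1724 Gregorian − 11 days → 30 April 1724 Julian.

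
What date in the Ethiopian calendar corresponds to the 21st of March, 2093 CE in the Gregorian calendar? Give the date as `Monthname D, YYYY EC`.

Megabit 12, 2085 EC

Both dates share Julian Day Number 2485593; in the Ethiopian calendar that is 12 Megabit 2085 EC.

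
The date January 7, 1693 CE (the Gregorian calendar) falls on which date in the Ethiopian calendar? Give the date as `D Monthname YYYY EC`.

Julian Day Number of the source date = 2339423.
Converting JDN 2339423 to the Ethiopian calendar gives 2 Tir 1685 EC.

2 Tir 1685 EC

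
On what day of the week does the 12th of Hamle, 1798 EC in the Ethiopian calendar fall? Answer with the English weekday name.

Friday

In the Gregorian calendar this is 18 July 1806 (JDN 2380886).
2380886 ≡ 4 (mod 7); counting from Monday = 0 gives Friday.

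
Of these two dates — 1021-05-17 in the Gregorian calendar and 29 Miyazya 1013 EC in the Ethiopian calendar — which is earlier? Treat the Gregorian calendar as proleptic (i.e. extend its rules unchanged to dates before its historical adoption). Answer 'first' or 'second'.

second

The two dates have Julian Day Numbers 2094109 and 2094092 respectively.
Since 2094092 < 2094109, the second date comes first.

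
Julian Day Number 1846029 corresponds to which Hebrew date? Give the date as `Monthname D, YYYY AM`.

Adar II 2, 4102 AM

The proleptic Gregorian equivalent of JDN 1846029 is 26 February 342.
In the Hebrew calendar that day is Adar II 2, 4102 AM.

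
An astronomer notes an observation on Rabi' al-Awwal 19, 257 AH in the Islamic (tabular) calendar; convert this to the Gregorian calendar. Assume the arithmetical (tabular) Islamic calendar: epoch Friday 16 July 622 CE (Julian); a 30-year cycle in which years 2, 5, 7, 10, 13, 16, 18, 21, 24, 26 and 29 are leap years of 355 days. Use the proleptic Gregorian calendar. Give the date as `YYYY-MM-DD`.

0871-02-18

Both dates share Julian Day Number 2039235; in the Gregorian calendar that is 18 February 871 CE.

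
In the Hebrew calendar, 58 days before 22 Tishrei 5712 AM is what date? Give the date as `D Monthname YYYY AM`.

The starting date is JDN 2433942; 2433942 − 58 = 2433884.
JDN 2433884 corresponds to 23 Av 5711 AM.

23 Av 5711 AM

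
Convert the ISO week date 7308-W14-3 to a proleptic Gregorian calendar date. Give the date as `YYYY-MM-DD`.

7308-04-04

ISO week 1 of 7308 is the week containing the first Thursday of 7308.
Week 14, day 3 (Wednesday) lands on 7308-04-04.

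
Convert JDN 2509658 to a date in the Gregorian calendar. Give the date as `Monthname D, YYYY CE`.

JDN 2451545 is 1 Jan 2000; 2509658 is +58113 days from there.

February 9, 2159 CE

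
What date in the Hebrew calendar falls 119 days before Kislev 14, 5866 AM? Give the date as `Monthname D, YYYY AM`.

Av 14, 5865 AM

Counting 119 days back from JDN 2490221 reaches JDN 2490102, which is Av 14, 5865 AM.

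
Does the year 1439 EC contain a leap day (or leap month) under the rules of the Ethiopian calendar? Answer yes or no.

yes

1439 mod 4 = 3; in the Ethiopian calendar a year is leap when year mod 4 = 3, so it is a leap year.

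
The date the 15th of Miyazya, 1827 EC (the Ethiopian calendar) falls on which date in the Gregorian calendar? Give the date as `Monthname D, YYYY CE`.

April 22, 1835 CE

Julian Day Number of the source date = 2391391.
Converting JDN 2391391 to the Gregorian calendar gives 22 April 1835 CE.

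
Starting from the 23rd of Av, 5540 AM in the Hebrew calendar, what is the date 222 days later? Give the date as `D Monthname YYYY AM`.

JDN of the 23rd of Av, 5540 AM = 2371428.
2371428 + 222 = 2371650.
JDN 2371650 in the Hebrew calendar is 8 Nisan 5541 AM.

8 Nisan 5541 AM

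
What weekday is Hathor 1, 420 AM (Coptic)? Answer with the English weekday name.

This is JDN 1978130 (2 November 703 Gregorian).
Since JDN mod 7 = 0 (0 = Monday), the day is Monday.

Monday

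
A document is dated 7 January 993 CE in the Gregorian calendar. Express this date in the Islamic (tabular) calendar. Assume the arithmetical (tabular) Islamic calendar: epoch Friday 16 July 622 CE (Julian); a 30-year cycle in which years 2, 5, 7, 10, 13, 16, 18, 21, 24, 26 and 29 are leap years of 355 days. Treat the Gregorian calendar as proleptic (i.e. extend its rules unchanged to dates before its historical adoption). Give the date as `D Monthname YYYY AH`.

5 Dhu al-Qa'dah 382 AH

Both dates share Julian Day Number 2083753; in the tabular Islamic calendar that is 5 Dhu al-Qa'dah 382 AH.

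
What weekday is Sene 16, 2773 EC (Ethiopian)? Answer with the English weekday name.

Monday

Equivalently 29 June 2781 Gregorian, JDN 2736979.
2736979 ≡ 0 (mod 7); counting from Monday = 0 gives Monday.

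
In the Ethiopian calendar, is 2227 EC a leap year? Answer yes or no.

yes

2227 mod 4 = 3; in the Ethiopian calendar a year is leap when year mod 4 = 3, so it is a leap year.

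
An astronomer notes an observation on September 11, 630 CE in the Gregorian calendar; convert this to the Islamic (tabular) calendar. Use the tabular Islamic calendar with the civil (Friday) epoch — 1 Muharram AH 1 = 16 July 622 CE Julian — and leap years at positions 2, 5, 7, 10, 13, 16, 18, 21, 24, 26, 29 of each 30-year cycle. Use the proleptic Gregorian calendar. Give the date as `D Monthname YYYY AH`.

Julian Day Number of the source date = 1951416.
Converting JDN 1951416 to the tabular Islamic calendar gives 24 Jumada al-Awwal 9 AH.

24 Jumada al-Awwal 9 AH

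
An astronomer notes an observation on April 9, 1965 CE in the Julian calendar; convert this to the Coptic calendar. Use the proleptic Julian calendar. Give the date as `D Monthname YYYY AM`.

14 Parmouti 1681 AM

Julian Day Number of the source date = 2438873.
Converting JDN 2438873 to the Coptic calendar gives 14 Parmouti 1681 AM.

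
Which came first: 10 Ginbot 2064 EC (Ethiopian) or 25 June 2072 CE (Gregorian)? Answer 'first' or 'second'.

First date → JDN 2477981; second date → JDN 2478019.
JDN 2477981 < JDN 2478019, so the first date is earlier.

first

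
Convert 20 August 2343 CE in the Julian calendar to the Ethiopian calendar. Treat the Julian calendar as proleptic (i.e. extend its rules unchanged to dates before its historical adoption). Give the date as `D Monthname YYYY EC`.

Both dates share Julian Day Number 2577070; in the Ethiopian calendar that is 27 Nehase 2335 EC.

27 Nehase 2335 EC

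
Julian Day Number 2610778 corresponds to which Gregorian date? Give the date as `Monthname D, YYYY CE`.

December 19, 2435 CE

Counting from JDN 2299161 = 15 Oct 1582 gives an offset of 311617 days.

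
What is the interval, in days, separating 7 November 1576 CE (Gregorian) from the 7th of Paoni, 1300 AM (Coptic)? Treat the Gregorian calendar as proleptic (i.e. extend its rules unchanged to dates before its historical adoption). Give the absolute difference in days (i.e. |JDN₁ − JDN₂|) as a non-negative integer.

First date → JDN 2296993; second date → JDN 2299766.
The interval is |2296993 − 2299766| = 2773 days.

2773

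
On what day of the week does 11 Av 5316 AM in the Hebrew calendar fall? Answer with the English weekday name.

Saturday

This is JDN 2289586 (28 July 1556 Gregorian).
JDN 2289586 mod 7 = 5, and JDN 0 was a Monday, so this is a Saturday.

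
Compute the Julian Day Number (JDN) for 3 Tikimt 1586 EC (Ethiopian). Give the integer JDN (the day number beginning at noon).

2303174

Equivalently 10 October 1593 (Gregorian).
JDN 2400001 is 17 November 1858 CE (Gregorian), MJD 0; the target day is −96827 days from there, so JDN = 2303174.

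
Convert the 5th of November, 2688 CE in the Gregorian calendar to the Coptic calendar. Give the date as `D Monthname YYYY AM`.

Both dates share Julian Day Number 2703141; in the Coptic calendar that is 21 Paopi 2405 AM.

21 Paopi 2405 AM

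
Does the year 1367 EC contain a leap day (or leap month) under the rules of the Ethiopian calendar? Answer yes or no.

1367 mod 4 = 3; in the Ethiopian calendar a year is leap when year mod 4 = 3, so it is a leap year.

yes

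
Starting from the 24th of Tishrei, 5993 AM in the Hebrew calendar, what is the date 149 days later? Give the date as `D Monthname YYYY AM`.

The starting date is JDN 2536564; 2536564 + 149 = 2536713.
JDN 2536713 corresponds to 26 Adar I 5993 AM.

26 Adar I 5993 AM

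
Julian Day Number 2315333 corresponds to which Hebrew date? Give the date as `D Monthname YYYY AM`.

JDN 2315333 is 24 January 1627 in the Gregorian calendar.
In the Hebrew calendar that day is 7 Shevat 5387 AM.

7 Shevat 5387 AM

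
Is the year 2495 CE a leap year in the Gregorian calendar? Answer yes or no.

no

2495 is not divisible by 4, so it is a common year.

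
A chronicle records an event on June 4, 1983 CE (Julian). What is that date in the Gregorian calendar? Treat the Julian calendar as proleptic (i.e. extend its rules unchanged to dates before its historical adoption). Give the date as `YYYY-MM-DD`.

1983-06-17

At this point the Julian calendar is 13 days behind the Gregorian.
4 June 1983 Julian + 13 days → 17 June 1983 Gregorian.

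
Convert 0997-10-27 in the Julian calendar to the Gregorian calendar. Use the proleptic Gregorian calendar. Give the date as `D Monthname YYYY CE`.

1 November 997 CE

For dates in this range the Gregorian date is 5 days ahead of the Julian.
27 October 997 Julian + 5 days → 1 November 997 Gregorian.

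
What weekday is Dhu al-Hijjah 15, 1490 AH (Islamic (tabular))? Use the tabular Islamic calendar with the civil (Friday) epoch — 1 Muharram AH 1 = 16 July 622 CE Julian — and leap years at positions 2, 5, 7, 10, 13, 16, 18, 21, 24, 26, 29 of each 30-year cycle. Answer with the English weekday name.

Sunday

Equivalently 19 February 2068 Gregorian, JDN 2476431.
JDN 2476431 mod 7 = 6, and JDN 0 was a Monday, so this is a Sunday.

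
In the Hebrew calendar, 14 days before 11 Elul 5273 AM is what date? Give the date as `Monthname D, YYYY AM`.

Av 27, 5273 AM

JDN of 11 Elul 5273 AM = 2273906.
2273906 − 14 = 2273892.
JDN 2273892 in the Hebrew calendar is Av 27, 5273 AM.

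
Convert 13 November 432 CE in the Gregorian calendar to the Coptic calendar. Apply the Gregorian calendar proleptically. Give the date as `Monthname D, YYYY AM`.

Both dates share Julian Day Number 1879162; in the Coptic calendar that is 16 Hathor 149 AM.

Hathor 16, 149 AM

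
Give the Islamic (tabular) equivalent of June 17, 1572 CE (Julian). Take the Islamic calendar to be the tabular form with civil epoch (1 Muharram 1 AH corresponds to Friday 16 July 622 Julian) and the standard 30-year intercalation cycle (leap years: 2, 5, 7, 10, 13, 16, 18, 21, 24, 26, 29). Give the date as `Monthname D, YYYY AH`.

Safar 5, 980 AH

Julian Day Number of the source date = 2295399.
Converting JDN 2295399 to the tabular Islamic calendar gives 5 Safar 980 AH.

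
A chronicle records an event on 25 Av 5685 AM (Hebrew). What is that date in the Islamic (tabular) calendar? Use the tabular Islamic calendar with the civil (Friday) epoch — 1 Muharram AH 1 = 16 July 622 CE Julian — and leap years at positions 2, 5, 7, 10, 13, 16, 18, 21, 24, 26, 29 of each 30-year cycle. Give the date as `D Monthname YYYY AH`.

25 Muharram 1344 AH

The source date corresponds to 15 August 1925 in the Gregorian calendar (JDN 2424378).
That day falls on 25 Muharram 1344 AH in the tabular Islamic calendar.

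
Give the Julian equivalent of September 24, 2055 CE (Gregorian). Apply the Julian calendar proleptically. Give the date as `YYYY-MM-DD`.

The Julian–Gregorian offset here is 13 days (Julian trailing).
24 September 2055 Gregorian − 13 days → 11 September 2055 Julian.

2055-09-11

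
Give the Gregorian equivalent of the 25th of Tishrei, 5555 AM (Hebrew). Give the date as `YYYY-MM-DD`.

1794-10-19

Julian Day Number of the source date = 2376597.
Converting JDN 2376597 to the Gregorian calendar gives 19 October 1794 CE.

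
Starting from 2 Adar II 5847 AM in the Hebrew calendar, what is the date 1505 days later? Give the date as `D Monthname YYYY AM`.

The starting date is JDN 2483386; 2483386 + 1505 = 2484891.
JDN 2484891 corresponds to 1 Iyar 5851 AM.

1 Iyar 5851 AM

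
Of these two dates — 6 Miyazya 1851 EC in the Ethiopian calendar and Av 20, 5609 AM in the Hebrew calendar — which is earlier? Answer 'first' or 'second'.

Converting both to JDN: 2400148 vs 2396613; the smaller is the second.

second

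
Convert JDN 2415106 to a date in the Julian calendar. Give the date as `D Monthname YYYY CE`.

14 March 1900 CE

The Gregorian equivalent of JDN 2415106 is 27 March 1900.
In the Julian calendar that day is 14 March 1900 CE.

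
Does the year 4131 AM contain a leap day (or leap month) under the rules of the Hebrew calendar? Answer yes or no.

Hebrew year 4131 is year 8 of its 19-year Metonic cycle; leap years are at positions 3, 6, 8, 11, 14, 17, 19, so it is a leap year (13 months).

yes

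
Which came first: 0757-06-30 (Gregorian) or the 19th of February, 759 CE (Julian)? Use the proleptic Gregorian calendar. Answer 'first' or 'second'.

first

The two dates have Julian Day Numbers 1997729 and 1998332 respectively.
Since 1997729 < 1998332, the first date comes first.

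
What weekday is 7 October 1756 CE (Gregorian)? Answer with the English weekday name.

JDN 2362706 mod 7 = 3, and JDN 0 was a Monday, so this is a Thursday.

Thursday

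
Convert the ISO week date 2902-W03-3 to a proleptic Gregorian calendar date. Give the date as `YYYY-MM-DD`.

2902-01-18

ISO week 1 of 2902 is the week containing the first Thursday of 2902.
Week 3, day 3 (Wednesday) lands on 2902-01-18.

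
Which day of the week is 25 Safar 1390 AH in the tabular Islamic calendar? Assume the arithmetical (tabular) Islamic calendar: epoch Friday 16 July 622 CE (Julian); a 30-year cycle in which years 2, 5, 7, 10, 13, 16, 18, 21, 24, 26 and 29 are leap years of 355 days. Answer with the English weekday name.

Equivalently 2 May 1970 Gregorian, JDN 2440709.
2440709 ≡ 5 (mod 7); counting from Monday = 0 gives Saturday.

Saturday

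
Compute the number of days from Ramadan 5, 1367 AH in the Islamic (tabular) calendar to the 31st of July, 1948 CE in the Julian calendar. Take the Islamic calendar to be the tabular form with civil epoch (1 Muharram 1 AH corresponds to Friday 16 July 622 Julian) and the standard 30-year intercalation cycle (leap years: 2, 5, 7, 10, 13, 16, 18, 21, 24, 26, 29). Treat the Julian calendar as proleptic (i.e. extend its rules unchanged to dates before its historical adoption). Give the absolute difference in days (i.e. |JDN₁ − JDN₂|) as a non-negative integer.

32

JDN of the first date = 2432745.
JDN of the second date = 2432777.
|2432777 − 2432745| = 32.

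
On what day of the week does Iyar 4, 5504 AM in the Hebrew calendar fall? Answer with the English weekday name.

Equivalently 16 April 1744 Gregorian, JDN 2358149.
Since JDN mod 7 = 3 (0 = Monday), the day is Thursday.

Thursday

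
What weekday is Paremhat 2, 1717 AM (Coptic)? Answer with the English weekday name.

In the Gregorian calendar this is 11 March 2001 (JDN 2451980).
Since JDN mod 7 = 6 (0 = Monday), the day is Sunday.

Sunday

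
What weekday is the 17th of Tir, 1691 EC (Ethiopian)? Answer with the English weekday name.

Equivalently 22 January 1699 Gregorian, JDN 2341629.
Since JDN mod 7 = 3 (0 = Monday), the day is Thursday.

Thursday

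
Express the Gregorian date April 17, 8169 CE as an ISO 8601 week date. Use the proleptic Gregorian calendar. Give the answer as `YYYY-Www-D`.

8169-W16-1

The weekday is Monday (ISO weekday 1).
That Monday belongs to ISO week 16 of ISO year 8169.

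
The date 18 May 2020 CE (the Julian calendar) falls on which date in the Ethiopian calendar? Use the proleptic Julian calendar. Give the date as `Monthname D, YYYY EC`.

Julian Day Number of the source date = 2459001.
Converting JDN 2459001 to the Ethiopian calendar gives 23 Ginbot 2012 EC.

Ginbot 23, 2012 EC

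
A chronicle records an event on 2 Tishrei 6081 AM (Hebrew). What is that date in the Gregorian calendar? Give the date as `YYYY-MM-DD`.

Julian Day Number of the source date = 2568700.
Converting JDN 2568700 to the Gregorian calendar gives 5 October 2320 CE.

2320-10-05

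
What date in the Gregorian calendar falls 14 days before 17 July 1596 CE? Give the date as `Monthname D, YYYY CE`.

Counting 14 days back from JDN 2304185 reaches JDN 2304171, which is July 3, 1596 CE.

July 3, 1596 CE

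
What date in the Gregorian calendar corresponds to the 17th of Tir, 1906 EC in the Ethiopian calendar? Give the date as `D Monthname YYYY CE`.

25 January 1914 CE

Both dates share Julian Day Number 2420158; in the Gregorian calendar that is 25 January 1914 CE.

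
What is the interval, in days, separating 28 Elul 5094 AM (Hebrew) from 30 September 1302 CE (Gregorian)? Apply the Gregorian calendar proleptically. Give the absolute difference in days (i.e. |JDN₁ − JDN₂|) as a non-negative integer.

JDN of the first date = 2208543.
JDN of the second date = 2196878.
|2196878 − 2208543| = 11665.

11665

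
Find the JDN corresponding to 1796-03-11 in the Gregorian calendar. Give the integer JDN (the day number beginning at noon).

JDN 2400001 is 17 November 1858 CE (Gregorian), MJD 0; the target day is −22895 days from there, so JDN = 2377106.

2377106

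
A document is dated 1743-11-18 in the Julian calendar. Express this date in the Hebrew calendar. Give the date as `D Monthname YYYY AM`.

The source date corresponds to 29 November 1743 in the Gregorian calendar (JDN 2358010).
That day falls on 13 Kislev 5504 AM in the Hebrew calendar.

13 Kislev 5504 AM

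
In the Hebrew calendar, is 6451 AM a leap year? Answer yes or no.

Hebrew year 6451 is year 10 of its 19-year Metonic cycle; leap years are at positions 3, 6, 8, 11, 14, 17, 19, so it is a common year (12 months).

no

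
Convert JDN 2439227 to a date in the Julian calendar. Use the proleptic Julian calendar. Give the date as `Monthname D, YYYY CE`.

JDN 2439227 is 11 April 1966 in the Gregorian calendar.
In the Julian calendar that day is March 29, 1966 CE.

March 29, 1966 CE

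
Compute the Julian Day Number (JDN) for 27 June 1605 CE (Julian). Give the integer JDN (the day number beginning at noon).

2307462

Equivalently 7 July 1605 (Gregorian).
JDN 2400001 is 17 November 1858 CE (Gregorian), MJD 0; the target day is −92539 days from there, so JDN = 2307462.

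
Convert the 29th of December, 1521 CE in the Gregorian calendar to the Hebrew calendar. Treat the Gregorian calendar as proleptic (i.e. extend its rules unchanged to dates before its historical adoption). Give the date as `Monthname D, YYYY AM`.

Tevet 19, 5282 AM

Julian Day Number of the source date = 2276956.
Converting JDN 2276956 to the Hebrew calendar gives 19 Tevet 5282 AM.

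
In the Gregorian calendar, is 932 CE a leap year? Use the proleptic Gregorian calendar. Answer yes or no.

932 is divisible by 4 and not by 100, so it is a leap year.

yes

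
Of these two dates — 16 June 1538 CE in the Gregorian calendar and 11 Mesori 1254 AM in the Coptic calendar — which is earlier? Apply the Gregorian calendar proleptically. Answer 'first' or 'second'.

First date → JDN 2282969; second date → JDN 2283028.
JDN 2282969 < JDN 2283028, so the first date is earlier.

first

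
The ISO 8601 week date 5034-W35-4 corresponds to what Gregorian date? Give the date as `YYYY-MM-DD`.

ISO week 1 of 5034 is the week containing the first Thursday of 5034.
Week 35, day 4 (Thursday) lands on 5034-08-28.

5034-08-28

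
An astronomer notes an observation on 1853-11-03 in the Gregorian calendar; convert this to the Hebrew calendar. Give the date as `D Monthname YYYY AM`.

Both dates share Julian Day Number 2398161; in the Hebrew calendar that is 2 Cheshvan 5614 AM.

2 Cheshvan 5614 AM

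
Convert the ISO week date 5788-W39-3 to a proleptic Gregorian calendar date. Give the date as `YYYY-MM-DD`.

ISO week 1 of 5788 is the week containing the first Thursday of 5788.
Week 39, day 3 (Wednesday) lands on 5788-09-24.

5788-09-24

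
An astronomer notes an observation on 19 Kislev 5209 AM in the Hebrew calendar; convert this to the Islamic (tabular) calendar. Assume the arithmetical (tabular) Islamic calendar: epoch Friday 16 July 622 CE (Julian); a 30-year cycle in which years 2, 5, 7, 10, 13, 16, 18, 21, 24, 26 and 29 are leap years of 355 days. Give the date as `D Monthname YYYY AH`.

The source date corresponds to 25 November 1448 in the proleptic Gregorian calendar (JDN 2250260).
That day falls on 19 Ramadan 852 AH in the tabular Islamic calendar.

19 Ramadan 852 AH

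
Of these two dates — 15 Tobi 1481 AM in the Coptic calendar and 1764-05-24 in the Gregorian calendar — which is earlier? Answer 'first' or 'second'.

First date → JDN 2365734; second date → JDN 2365492.
JDN 2365492 < JDN 2365734, so the second date is earlier.

second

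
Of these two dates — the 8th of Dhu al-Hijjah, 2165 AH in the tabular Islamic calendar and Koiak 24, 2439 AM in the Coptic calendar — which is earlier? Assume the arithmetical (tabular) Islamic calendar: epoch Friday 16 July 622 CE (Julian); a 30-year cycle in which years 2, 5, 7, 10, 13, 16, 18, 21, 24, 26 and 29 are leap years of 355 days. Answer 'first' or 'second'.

Converting both to JDN: 2715621 vs 2715622; the smaller is the first.

first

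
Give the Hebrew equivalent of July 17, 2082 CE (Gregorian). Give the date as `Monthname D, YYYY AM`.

Both dates share Julian Day Number 2481693; in the Hebrew calendar that is 20 Tammuz 5842 AM.

Tammuz 20, 5842 AM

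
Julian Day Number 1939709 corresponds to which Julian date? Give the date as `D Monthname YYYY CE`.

JDN 1939709 is 22 August 598 in the proleptic Gregorian calendar.
In the Julian calendar that day is 20 August 598 CE.

20 August 598 CE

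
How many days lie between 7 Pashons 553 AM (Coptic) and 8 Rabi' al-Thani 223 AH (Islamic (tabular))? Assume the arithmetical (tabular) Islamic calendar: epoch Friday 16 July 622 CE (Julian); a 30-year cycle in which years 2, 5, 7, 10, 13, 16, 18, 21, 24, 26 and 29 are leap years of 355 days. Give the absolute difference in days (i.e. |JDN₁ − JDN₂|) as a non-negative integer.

311

First date → JDN 2026894; second date → JDN 2027205.
The interval is |2026894 − 2027205| = 311 days.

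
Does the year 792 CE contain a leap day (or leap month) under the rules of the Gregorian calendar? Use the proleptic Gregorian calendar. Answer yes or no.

792 is divisible by 4 and not by 100, so it is a leap year.

yes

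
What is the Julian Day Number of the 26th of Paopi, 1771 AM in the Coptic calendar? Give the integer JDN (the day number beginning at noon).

2471577

Equivalently 5 November 2054 (Gregorian).
JDN 2299161 is 15 October 1582 CE (Gregorian); the target day is +172416 days from there, so JDN = 2471577.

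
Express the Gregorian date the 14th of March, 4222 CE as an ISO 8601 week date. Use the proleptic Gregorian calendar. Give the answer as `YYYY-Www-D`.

4222-W11-4

The weekday is Thursday (ISO weekday 4).
That Thursday belongs to ISO week 11 of ISO year 4222.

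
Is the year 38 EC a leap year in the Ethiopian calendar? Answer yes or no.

no

38 mod 4 = 2; in the Ethiopian calendar a year is leap when year mod 4 = 3, so it is a common year.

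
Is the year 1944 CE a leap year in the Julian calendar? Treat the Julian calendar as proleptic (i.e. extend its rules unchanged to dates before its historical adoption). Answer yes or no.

yes

1944 mod 4 = 0, so it is a leap year in the Julian calendar.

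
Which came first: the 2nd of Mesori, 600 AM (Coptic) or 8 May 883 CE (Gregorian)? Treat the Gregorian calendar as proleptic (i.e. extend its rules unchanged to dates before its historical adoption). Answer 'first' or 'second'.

The two dates have Julian Day Numbers 2044146 and 2043697 respectively.
Since 2043697 < 2044146, the second date comes first.

second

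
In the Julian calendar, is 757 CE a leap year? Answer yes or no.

757 mod 4 = 1, so it is a common year in the Julian calendar.

no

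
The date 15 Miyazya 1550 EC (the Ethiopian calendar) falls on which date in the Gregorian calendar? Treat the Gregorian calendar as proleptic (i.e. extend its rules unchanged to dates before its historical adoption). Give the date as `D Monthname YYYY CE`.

Julian Day Number of the source date = 2290217.
Converting JDN 2290217 to the Gregorian calendar gives 20 April 1558 CE.

20 April 1558 CE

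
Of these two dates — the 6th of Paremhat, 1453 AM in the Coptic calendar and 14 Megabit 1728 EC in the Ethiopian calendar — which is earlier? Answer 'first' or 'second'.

second

Converting both to JDN: 2355558 vs 2355201; the smaller is the second.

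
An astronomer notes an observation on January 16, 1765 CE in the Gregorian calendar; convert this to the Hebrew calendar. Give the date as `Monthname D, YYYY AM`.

Tevet 23, 5525 AM

Both dates share Julian Day Number 2365729; in the Hebrew calendar that is 23 Tevet 5525 AM.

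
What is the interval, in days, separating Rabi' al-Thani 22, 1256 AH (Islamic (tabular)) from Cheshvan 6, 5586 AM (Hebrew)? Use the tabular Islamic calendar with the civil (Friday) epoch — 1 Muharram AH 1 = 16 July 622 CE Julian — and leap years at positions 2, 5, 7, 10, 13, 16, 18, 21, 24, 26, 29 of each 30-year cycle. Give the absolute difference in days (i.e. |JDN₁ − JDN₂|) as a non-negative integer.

First date → JDN 2393280; second date → JDN 2387918.
The interval is |2393280 − 2387918| = 5362 days.

5362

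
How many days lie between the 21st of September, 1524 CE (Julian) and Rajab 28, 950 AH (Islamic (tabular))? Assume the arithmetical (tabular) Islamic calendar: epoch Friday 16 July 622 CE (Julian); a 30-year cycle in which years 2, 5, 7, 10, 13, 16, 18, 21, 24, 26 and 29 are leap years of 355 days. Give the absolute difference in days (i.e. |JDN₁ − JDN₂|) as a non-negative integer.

6975

First date → JDN 2277963; second date → JDN 2284938.
The interval is |2277963 − 2284938| = 6975 days.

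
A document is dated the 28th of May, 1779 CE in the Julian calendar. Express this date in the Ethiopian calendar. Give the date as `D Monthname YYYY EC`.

3 Sene 1771 EC

Both dates share Julian Day Number 2370985; in the Ethiopian calendar that is 3 Sene 1771 EC.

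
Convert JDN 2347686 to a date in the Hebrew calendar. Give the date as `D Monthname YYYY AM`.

25 Av 5475 AM

The Gregorian equivalent of JDN 2347686 is 24 August 1715.
In the Hebrew calendar that day is 25 Av 5475 AM.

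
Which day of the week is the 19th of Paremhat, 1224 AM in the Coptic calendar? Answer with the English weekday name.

Equivalently 25 March 1508 Gregorian, JDN 2271929.
Since JDN mod 7 = 2 (0 = Monday), the day is Wednesday.

Wednesday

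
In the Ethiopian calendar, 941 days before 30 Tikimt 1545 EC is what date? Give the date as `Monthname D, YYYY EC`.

Miyazya 5, 1542 EC

Counting 941 days back from JDN 2288226 reaches JDN 2287285, which is Miyazya 5, 1542 EC.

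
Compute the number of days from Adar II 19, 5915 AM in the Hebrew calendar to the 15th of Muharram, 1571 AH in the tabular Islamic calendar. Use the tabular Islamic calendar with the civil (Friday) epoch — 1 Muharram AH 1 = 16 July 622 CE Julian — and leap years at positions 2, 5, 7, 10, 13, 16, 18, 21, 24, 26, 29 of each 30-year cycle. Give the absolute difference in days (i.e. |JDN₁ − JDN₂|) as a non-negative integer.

JDN of the first date = 2508239.
JDN of the second date = 2504810.
|2504810 − 2508239| = 3429.

3429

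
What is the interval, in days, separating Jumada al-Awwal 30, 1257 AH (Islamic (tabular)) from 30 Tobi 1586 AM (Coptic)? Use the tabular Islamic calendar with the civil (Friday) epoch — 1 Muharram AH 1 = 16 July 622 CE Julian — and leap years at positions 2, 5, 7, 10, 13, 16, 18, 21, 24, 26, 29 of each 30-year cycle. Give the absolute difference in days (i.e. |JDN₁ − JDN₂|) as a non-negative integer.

10428

First date → JDN 2393672; second date → JDN 2404100.
The interval is |2393672 − 2404100| = 10428 days.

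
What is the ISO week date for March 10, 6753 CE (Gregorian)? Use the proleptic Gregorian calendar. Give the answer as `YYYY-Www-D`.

The weekday is Tuesday (ISO weekday 2).
That Tuesday belongs to ISO week 11 of ISO year 6753.

6753-W11-2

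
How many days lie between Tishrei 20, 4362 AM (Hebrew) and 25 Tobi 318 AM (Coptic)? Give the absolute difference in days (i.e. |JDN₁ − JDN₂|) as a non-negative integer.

119

JDN of the first date = 1940839.
JDN of the second date = 1940958.
|1940958 − 1940839| = 119.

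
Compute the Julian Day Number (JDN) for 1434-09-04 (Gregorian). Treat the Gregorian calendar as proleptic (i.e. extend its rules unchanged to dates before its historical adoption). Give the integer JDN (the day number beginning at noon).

JDN 2400001 is 17 November 1858 CE (Gregorian), MJD 0; the target day is −154937 days from there, so JDN = 2245064.

2245064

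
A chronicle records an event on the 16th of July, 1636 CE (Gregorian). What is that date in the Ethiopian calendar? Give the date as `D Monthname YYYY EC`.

12 Hamle 1628 EC

Julian Day Number of the source date = 2318794.
Converting JDN 2318794 to the Ethiopian calendar gives 12 Hamle 1628 EC.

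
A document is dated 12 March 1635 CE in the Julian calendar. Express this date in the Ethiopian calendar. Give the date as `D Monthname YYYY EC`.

16 Megabit 1627 EC

The source date corresponds to 22 March 1635 in the Gregorian calendar (JDN 2318312).
That day falls on 16 Megabit 1627 EC in the Ethiopian calendar.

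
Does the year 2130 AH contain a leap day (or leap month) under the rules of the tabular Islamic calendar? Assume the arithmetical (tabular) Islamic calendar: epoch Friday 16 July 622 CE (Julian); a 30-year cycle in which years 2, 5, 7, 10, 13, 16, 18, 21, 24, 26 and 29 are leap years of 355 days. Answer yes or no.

Year 2130 AH is year 30 of its 30-year cycle; leap positions are 2, 5, 7, 10, 13, 16, 18, 21, 24, 26, 29, so it is a common year (354 days).

no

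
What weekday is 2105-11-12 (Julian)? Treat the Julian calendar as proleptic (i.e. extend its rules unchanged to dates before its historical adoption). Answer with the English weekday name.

Thursday

In the Gregorian calendar this is 26 November 2105 (JDN 2490225).
JDN 2490225 mod 7 = 3, and JDN 0 was a Monday, so this is a Thursday.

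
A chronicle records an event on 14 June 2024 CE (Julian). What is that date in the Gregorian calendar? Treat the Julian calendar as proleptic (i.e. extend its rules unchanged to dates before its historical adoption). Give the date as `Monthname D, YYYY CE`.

For dates in this range the Gregorian date is 13 days ahead of the Julian.
14 June 2024 Julian + 13 days → 27 June 2024 Gregorian.

June 27, 2024 CE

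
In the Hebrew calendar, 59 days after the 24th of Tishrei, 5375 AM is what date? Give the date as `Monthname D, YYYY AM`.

Kislev 23, 5375 AM

The starting date is JDN 2310831; 2310831 + 59 = 2310890.
JDN 2310890 corresponds to Kislev 23, 5375 AM.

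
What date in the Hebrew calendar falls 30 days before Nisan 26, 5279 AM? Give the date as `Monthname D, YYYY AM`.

The starting date is JDN 2275959; 2275959 − 30 = 2275929.
JDN 2275929 corresponds to Adar 25, 5279 AM.

Adar 25, 5279 AM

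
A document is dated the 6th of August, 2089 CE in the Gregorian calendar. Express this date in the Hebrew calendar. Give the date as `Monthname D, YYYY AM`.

Julian Day Number of the source date = 2484270.
Converting JDN 2484270 to the Hebrew calendar gives 30 Av 5849 AM.

Av 30, 5849 AM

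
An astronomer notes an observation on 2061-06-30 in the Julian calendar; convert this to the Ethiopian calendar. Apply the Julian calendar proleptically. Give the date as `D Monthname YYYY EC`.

6 Hamle 2053 EC

Both dates share Julian Day Number 2474019; in the Ethiopian calendar that is 6 Hamle 2053 EC.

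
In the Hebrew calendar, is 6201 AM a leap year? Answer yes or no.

no

Hebrew year 6201 is year 7 of its 19-year Metonic cycle; leap years are at positions 3, 6, 8, 11, 14, 17, 19, so it is a common year (12 months).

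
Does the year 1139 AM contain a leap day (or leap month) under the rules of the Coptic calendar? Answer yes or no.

1139 mod 4 = 3; in the Coptic calendar a year is leap when year mod 4 = 3, so it is a leap year.

yes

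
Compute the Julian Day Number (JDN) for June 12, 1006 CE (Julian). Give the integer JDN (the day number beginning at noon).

2088662

In the proleptic Gregorian calendar the same day is 18 June 1006.
JDN 2299161 is 15 October 1582 CE (Gregorian); the target day is −210499 days from there, so JDN = 2088662.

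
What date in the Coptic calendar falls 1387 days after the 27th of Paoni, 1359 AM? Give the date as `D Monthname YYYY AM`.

The starting date is JDN 2321335; 2321335 + 1387 = 2322722.
JDN 2322722 corresponds to 13 Parmouti 1363 AM.

13 Parmouti 1363 AM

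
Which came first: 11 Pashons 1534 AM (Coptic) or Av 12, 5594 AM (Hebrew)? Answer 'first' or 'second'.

first

First date → JDN 2385208; second date → JDN 2391143.
JDN 2385208 < JDN 2391143, so the first date is earlier.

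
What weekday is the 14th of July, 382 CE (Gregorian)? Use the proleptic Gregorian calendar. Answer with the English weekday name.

Wednesday

1860777 ≡ 2 (mod 7); counting from Monday = 0 gives Wednesday.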